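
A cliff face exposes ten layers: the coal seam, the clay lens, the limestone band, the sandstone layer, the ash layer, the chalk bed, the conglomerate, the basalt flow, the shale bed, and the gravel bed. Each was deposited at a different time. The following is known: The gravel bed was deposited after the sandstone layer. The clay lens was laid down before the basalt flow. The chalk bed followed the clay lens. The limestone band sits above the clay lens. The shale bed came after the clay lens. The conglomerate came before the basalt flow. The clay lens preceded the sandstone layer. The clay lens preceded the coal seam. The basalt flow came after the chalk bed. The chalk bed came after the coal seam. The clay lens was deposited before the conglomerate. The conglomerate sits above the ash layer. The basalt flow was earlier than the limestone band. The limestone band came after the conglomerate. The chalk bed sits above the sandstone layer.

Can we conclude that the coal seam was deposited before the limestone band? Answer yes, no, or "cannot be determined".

yes

Chain the constraints: the coal seam → the chalk bed → the basalt flow → the limestone band. Each link is directly stated, so the coal seam comes before the limestone band.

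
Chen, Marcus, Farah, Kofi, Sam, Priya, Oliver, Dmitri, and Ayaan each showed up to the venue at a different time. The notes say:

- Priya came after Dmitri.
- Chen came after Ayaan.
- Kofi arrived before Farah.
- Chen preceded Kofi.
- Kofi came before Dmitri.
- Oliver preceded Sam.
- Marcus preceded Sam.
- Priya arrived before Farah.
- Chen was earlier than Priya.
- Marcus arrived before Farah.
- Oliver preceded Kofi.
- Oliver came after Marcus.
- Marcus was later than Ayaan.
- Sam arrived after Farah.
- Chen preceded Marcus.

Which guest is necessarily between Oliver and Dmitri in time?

Tracing the constraints gives Oliver → Kofi → Dmitri, so Kofi sits after Oliver and before Dmitri.
No other guest is forced both after Oliver and before Dmitri.

Kofi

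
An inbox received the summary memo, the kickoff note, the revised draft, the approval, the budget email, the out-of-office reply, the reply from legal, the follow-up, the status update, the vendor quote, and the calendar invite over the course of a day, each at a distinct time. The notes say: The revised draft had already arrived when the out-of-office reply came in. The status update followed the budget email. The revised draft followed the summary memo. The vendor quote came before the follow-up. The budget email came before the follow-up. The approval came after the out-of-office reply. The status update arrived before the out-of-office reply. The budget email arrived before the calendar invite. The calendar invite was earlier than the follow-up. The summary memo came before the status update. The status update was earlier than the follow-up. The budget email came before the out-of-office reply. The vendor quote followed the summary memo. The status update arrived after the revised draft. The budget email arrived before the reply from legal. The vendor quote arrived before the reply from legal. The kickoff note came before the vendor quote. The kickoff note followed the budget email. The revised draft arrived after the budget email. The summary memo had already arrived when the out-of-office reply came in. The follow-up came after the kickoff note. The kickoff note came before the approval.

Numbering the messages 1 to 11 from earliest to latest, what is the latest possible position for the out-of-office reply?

10

The out-of-office reply must come before the approval — 1 message forced after it.
Everything else can be placed before the out-of-office reply in some valid order, so the out-of-office reply can sit as late as position 11 − 1 = 10.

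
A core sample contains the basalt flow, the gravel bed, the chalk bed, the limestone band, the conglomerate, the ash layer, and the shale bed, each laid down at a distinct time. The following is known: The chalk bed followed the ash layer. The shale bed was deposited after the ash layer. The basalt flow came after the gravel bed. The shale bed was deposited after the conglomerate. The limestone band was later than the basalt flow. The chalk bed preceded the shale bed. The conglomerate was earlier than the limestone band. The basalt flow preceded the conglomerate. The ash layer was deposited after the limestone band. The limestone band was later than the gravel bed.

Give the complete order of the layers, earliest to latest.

The constraints fix every adjacent pair, so only one ordering works:
the gravel bed → the basalt flow → the conglomerate → the limestone band → the ash layer → the chalk bed → the shale bed.

the gravel bed, the basalt flow, the conglomerate, the limestone band, the ash layer, the chalk bed, the shale bed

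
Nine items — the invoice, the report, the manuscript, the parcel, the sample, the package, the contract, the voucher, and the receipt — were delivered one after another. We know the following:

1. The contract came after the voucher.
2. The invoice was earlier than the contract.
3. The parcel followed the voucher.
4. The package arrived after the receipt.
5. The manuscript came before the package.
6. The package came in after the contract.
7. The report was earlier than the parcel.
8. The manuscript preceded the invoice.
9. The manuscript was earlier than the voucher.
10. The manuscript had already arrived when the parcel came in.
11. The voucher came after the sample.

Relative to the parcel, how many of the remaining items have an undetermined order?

Forced before the parcel: the manuscript, the report, the sample, and the voucher.
That leaves the contract, the invoice, the package, and the receipt with no forced order relative to the parcel — 4.

4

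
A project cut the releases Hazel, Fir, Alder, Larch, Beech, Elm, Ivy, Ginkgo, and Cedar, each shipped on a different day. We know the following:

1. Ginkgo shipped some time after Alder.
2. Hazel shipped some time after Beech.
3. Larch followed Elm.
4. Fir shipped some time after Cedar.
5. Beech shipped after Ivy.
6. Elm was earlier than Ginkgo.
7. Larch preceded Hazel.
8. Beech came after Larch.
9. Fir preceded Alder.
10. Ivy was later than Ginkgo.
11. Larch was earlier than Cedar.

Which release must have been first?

Elm has a chain of constraints placing it before every other release, so Elm must be first.

Elm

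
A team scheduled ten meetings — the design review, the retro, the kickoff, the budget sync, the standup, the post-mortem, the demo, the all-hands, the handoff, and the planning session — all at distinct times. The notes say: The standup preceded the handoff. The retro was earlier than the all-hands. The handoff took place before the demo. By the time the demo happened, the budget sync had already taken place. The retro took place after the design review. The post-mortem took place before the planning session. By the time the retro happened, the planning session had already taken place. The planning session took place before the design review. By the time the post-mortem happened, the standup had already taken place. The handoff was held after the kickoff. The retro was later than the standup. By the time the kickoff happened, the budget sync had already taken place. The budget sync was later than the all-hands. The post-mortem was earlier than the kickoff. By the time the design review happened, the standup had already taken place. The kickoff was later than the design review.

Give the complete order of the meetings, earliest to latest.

The constraints fix every adjacent pair, so only one ordering works:
the standup → the post-mortem → the planning session → the design review → the retro → the all-hands → the budget sync → the kickoff → the handoff → the demo.

the standup, the post-mortem, the planning session, the design review, the retro, the all-hands, the budget sync, the kickoff, the handoff, the demo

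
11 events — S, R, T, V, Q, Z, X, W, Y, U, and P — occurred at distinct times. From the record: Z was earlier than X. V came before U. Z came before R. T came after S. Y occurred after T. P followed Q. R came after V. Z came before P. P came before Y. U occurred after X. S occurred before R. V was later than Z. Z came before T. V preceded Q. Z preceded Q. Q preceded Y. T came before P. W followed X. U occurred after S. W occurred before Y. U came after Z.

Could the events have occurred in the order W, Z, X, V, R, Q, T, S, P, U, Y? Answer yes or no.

no

The constraints require X before W, but in the proposed sequence W appears ahead of X. That one violation is enough.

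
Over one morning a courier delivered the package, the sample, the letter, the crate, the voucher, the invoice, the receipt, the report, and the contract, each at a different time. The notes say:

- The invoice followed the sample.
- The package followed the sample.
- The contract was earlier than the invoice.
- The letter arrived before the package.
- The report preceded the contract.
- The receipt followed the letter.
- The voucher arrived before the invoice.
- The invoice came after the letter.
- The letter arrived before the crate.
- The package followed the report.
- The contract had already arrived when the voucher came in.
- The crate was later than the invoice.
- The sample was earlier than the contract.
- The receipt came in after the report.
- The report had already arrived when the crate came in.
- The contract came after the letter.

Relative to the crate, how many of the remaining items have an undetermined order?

2

Forced before the crate: the contract, the invoice, the letter, the report, the sample, and the voucher.
That leaves the package and the receipt with no forced order relative to the crate — 2.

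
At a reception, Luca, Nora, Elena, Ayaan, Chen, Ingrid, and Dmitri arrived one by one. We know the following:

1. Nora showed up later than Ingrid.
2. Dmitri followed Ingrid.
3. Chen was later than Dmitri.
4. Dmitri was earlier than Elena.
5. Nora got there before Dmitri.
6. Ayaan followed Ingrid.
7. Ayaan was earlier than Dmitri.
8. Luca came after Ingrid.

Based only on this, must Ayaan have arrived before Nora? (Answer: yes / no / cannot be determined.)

No chain of stated constraints runs from Ayaan to Nora, and none runs from Nora to Ayaan either.
So the relative order of Ayaan and Nora is not fixed by the given facts.

cannot be determined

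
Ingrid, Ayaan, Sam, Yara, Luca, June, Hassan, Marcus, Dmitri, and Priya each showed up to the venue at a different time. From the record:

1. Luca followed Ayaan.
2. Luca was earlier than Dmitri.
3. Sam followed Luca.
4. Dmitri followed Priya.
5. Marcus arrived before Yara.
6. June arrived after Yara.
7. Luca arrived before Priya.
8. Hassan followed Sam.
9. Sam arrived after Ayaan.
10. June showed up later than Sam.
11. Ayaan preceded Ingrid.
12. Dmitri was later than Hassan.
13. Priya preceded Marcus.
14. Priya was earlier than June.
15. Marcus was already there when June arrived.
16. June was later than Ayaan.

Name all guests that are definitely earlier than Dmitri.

Ayaan, Hassan, Luca, Priya, Sam

Directly stated before Dmitri: Hassan, Luca, and Priya.
Ayaan reaches Dmitri via Ayaan → Luca → Dmitri.
Sam reaches Dmitri via Sam → Hassan → Dmitri.
No chain forces Ingrid (or any of the others) ahead of Dmitri.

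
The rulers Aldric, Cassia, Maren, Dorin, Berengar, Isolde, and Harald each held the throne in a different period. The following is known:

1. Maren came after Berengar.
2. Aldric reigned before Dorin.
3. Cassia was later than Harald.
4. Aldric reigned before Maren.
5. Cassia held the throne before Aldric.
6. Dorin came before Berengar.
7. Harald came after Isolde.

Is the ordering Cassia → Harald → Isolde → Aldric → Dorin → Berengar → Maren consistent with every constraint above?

no

The constraints require Harald before Cassia, but in the proposed sequence Cassia appears ahead of Harald. That one violation is enough.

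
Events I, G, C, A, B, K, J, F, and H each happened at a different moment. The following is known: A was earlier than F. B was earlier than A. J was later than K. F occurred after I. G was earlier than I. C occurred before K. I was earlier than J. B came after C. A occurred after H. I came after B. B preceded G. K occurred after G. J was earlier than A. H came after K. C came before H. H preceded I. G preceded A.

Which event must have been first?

C

C has a chain of constraints placing it before every other event, so C must be first.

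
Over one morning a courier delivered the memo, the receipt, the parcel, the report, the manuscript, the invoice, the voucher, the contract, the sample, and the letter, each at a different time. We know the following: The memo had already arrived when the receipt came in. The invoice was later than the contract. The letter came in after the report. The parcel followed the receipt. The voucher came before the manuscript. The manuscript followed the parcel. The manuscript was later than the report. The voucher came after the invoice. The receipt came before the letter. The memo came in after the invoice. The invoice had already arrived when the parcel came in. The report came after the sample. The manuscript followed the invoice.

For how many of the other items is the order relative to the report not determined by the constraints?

6

Forced before the report: the sample; forced after the report: the letter and the manuscript.
That leaves the contract, the invoice, the memo, the parcel, the receipt, and the voucher with no forced order relative to the report — 6.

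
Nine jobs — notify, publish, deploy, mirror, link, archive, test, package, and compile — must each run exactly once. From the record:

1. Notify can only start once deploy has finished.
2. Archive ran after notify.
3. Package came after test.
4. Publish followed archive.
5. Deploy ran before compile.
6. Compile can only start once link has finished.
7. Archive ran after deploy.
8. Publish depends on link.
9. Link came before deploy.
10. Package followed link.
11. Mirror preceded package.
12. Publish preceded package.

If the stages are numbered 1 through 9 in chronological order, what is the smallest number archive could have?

4

Deploy, link, and notify must all come before archive — 3 forced predecessors.
Nothing else is forced ahead of archive, so its earliest slot is position 3 + 1 = 4.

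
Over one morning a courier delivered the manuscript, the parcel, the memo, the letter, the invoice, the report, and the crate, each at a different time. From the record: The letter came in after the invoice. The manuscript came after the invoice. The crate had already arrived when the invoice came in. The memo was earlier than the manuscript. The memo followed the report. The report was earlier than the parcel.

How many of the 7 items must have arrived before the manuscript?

Directly stated before the manuscript: the invoice and the memo.
The crate reaches the manuscript via the crate → the invoice → the manuscript.
The report reaches the manuscript via the report → the memo → the manuscript.
No chain forces the letter (or any of the others) ahead of the manuscript.
That's the crate, the invoice, the memo, and the report — 4 in all.

4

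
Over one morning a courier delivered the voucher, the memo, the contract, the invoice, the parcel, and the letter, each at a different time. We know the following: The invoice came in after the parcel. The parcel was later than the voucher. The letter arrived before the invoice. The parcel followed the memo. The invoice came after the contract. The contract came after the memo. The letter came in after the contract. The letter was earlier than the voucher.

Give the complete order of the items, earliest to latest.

the memo, the contract, the letter, the voucher, the parcel, the invoice

The constraints fix every adjacent pair, so only one ordering works:
the memo → the contract → the letter → the voucher → the parcel → the invoice.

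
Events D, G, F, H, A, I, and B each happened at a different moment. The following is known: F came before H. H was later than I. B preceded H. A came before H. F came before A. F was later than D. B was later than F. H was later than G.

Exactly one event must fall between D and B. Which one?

Tracing the constraints gives D → F → B, so F sits after D and before B.
No other event is forced both after D and before B.

F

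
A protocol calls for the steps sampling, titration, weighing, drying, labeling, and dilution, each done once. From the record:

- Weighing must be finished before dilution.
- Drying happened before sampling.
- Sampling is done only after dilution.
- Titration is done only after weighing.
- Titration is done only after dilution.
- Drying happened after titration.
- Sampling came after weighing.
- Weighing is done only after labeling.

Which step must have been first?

labeling

Labeling has a chain of constraints placing it before every other step, so labeling must be first.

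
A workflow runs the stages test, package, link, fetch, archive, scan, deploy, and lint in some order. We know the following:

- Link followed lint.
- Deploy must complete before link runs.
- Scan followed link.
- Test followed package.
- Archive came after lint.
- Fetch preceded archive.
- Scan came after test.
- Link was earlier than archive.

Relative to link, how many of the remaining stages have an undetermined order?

3

Forced before link: deploy and lint; forced after link: archive and scan.
That leaves fetch, package, and test with no forced order relative to link — 3.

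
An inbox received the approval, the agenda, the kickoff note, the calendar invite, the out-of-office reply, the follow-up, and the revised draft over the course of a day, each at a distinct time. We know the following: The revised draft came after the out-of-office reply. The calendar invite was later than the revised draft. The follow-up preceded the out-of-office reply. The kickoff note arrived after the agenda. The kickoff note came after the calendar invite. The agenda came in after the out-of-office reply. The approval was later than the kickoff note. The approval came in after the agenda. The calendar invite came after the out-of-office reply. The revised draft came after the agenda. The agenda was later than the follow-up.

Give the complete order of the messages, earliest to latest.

the follow-up, the out-of-office reply, the agenda, the revised draft, the calendar invite, the kickoff note, the approval

The constraints fix every adjacent pair, so only one ordering works:
the follow-up → the out-of-office reply → the agenda → the revised draft → the calendar invite → the kickoff note → the approval.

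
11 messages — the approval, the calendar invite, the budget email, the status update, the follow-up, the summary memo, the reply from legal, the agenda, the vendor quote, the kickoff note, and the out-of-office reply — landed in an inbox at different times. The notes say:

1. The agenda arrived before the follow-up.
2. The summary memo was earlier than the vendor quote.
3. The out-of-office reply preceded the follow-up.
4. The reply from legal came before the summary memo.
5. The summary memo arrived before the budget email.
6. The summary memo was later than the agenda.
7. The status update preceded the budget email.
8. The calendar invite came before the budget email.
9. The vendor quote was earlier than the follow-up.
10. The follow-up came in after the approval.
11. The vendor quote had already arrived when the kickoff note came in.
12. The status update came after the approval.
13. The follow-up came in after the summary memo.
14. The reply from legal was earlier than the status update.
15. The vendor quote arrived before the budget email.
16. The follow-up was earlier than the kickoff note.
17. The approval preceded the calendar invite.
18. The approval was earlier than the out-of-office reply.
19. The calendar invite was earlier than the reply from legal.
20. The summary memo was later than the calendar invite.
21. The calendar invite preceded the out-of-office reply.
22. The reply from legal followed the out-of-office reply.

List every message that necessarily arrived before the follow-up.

the agenda, the approval, the calendar invite, the out-of-office reply, the reply from legal, the summary memo, the vendor quote

Directly stated before the follow-up: the agenda, the approval, the out-of-office reply, the summary memo, and the vendor quote.
The calendar invite reaches the follow-up via the calendar invite → the out-of-office reply → the follow-up.
The reply from legal reaches the follow-up via the reply from legal → the summary memo → the follow-up.
No chain forces the status update (or any of the others) ahead of the follow-up.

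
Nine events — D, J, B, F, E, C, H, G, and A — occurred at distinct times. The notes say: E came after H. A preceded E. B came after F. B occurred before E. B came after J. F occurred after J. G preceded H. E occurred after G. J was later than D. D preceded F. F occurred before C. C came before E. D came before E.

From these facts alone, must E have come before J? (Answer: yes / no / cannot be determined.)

Tracing the constraints gives J → B → E, so J must come before E.
That means E cannot be before J.

no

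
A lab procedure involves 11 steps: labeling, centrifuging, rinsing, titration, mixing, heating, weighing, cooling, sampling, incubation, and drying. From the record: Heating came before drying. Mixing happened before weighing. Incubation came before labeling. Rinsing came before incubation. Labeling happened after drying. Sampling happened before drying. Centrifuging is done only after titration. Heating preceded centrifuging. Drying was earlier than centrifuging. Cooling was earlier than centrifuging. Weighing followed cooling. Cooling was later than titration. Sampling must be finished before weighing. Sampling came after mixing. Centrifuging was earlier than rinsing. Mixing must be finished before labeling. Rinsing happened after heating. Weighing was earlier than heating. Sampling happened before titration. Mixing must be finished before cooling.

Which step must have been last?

labeling

Every other step has a chain of constraints placing it before labeling, so labeling is last.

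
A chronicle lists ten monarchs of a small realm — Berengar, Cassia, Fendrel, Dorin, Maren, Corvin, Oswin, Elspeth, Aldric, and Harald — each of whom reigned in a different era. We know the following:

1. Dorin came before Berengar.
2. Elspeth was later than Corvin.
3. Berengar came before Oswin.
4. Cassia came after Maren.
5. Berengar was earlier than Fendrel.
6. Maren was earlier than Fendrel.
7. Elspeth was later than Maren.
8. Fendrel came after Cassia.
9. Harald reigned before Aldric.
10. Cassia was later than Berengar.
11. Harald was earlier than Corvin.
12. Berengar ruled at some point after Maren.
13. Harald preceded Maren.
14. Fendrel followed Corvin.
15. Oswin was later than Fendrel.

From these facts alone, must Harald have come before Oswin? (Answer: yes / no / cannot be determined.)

Chain the constraints: Harald → Maren → Fendrel → Oswin. Each link is directly stated, so Harald comes before Oswin.

yes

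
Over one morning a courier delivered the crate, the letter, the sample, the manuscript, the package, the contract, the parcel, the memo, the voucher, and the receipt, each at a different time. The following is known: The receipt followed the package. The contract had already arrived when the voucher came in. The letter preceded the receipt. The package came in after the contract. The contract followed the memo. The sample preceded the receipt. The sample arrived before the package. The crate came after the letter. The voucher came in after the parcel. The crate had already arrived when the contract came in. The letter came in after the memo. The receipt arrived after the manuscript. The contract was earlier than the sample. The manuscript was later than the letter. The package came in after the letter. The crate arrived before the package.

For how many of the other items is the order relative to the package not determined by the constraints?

3

Forced before the package: the contract, the crate, the letter, the memo, and the sample; forced after the package: the receipt.
That leaves the manuscript, the parcel, and the voucher with no forced order relative to the package — 3.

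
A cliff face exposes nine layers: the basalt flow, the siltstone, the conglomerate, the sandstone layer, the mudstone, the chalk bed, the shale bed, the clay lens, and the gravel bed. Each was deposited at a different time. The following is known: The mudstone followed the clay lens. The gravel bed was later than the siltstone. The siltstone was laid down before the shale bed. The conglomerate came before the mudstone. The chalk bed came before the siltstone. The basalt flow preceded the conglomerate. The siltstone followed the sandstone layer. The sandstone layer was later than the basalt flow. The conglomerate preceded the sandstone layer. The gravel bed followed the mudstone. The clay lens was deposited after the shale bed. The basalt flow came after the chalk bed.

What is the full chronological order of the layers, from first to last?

the chalk bed, the basalt flow, the conglomerate, the sandstone layer, the siltstone, the shale bed, the clay lens, the mudstone, the gravel bed

The constraints fix every adjacent pair, so only one ordering works:
the chalk bed → the basalt flow → the conglomerate → the sandstone layer → the siltstone → the shale bed → the clay lens → the mudstone → the gravel bed.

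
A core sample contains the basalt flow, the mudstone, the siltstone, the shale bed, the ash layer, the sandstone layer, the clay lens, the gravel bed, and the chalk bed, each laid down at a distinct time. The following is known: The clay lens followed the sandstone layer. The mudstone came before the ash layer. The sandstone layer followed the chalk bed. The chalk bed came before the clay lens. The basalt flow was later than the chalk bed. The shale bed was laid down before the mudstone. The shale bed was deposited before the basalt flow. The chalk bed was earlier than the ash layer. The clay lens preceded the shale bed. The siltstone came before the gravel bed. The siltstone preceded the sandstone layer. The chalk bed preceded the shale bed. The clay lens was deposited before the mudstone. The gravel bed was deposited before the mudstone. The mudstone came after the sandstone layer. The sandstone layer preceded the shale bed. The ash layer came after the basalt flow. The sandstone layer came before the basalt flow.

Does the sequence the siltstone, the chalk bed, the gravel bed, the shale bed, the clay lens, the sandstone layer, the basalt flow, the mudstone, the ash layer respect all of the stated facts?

no

The constraints require the clay lens before the shale bed, but in the proposed sequence the shale bed appears ahead of the clay lens. That one violation is enough.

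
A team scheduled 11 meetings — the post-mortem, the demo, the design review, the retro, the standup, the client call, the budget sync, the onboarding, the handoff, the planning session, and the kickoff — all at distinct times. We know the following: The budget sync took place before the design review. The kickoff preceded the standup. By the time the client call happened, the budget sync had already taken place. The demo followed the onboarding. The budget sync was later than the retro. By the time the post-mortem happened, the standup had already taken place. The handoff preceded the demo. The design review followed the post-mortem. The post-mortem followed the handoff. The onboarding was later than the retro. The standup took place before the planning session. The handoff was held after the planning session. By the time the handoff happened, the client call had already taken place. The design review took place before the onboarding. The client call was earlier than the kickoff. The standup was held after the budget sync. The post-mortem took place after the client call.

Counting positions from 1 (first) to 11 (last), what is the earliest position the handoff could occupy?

The budget sync, the client call, the kickoff, the planning session, the retro, and the standup must all come before the handoff — 6 forced predecessors.
Nothing else is forced ahead of the handoff, so its earliest slot is position 6 + 1 = 7.

7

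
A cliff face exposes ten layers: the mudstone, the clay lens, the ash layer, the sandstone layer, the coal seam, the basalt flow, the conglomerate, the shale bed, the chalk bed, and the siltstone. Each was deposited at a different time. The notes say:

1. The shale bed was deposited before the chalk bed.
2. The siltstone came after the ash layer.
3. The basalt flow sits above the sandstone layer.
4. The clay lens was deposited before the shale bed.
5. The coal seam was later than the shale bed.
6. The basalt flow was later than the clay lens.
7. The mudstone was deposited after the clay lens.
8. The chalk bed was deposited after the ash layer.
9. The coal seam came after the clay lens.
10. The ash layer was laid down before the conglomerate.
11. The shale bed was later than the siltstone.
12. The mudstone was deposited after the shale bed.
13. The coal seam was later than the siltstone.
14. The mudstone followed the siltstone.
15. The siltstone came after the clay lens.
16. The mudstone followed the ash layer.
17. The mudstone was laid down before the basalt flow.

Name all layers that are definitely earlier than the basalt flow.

Directly stated before the basalt flow: the clay lens, the mudstone, and the sandstone layer.
The ash layer reaches the basalt flow via the ash layer → the mudstone → the basalt flow.
The shale bed reaches the basalt flow via the shale bed → the mudstone → the basalt flow.
The siltstone reaches the basalt flow via the siltstone → the mudstone → the basalt flow.
No chain forces the chalk bed (or any of the others) ahead of the basalt flow.

the ash layer, the clay lens, the mudstone, the sandstone layer, the shale bed, the siltstone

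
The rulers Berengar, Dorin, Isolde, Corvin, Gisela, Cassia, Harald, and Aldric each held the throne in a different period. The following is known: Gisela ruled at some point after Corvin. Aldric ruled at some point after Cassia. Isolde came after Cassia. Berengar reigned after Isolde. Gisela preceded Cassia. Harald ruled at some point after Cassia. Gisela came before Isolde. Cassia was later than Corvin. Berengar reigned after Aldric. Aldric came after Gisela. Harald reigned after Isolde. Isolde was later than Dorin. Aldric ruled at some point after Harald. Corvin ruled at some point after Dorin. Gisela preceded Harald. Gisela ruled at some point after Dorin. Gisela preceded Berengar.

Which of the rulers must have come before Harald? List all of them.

Directly stated before Harald: Cassia, Gisela, and Isolde.
Corvin reaches Harald via Corvin → Gisela → Harald.
Dorin reaches Harald via Dorin → Isolde → Harald.
No chain forces Berengar (or any of the others) ahead of Harald.

Cassia, Corvin, Dorin, Gisela, Isolde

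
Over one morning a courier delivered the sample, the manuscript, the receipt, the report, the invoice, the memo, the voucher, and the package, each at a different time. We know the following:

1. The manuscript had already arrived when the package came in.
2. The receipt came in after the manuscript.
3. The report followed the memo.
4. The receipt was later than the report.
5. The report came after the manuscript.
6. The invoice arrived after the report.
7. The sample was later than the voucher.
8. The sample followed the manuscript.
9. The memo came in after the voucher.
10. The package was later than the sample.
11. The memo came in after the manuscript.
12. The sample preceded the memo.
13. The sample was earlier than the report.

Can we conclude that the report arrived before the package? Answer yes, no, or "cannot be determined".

No chain of stated constraints runs from the report to the package, and none runs from the package to the report either.
So the relative order of the report and the package is not fixed by the given facts.

cannot be determined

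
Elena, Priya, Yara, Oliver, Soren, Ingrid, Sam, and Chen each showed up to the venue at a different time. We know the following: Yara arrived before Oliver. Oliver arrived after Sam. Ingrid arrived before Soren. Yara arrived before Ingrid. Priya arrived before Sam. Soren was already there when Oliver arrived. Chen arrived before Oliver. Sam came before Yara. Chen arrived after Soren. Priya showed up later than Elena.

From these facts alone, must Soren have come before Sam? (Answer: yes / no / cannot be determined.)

Tracing the constraints gives Sam → Yara → Ingrid → Soren, so Sam must come before Soren.
That means Soren cannot be before Sam.

no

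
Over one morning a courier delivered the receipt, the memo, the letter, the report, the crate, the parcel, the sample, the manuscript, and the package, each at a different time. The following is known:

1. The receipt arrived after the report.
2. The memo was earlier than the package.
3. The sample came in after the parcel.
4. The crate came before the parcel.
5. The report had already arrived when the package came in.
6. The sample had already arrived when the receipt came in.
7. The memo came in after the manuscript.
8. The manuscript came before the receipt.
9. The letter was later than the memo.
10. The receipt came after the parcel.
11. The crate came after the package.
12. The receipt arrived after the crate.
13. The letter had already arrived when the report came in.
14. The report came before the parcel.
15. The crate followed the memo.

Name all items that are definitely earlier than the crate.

the letter, the manuscript, the memo, the package, the report

Directly stated before the crate: the memo and the package.
The letter reaches the crate via the letter → the report → the package → the crate.
The manuscript reaches the crate via the manuscript → the memo → the crate.
The report reaches the crate via the report → the package → the crate.
No chain forces the receipt (or any of the others) ahead of the crate.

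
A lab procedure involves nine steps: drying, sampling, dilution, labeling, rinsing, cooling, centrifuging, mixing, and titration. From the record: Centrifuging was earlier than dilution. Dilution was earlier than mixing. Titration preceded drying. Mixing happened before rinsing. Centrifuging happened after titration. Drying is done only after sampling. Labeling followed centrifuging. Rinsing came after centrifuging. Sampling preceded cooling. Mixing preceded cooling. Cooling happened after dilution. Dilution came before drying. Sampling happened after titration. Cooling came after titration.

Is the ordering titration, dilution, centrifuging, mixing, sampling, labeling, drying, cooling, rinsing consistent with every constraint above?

The constraints require centrifuging before dilution, but in the proposed sequence dilution appears ahead of centrifuging. That one violation is enough.

no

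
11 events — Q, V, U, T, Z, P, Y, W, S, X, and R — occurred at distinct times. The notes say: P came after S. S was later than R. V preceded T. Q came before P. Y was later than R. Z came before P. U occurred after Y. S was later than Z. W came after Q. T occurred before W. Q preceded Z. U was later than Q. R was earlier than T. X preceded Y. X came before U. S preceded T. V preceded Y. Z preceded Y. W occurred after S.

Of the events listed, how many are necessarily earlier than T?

Directly stated before T: R, S, and V.
Q reaches T via Q → Z → S → T.
Z reaches T via Z → S → T.
No chain forces U (or any of the others) ahead of T.
That's Q, R, S, V, and Z — 5 in all.

5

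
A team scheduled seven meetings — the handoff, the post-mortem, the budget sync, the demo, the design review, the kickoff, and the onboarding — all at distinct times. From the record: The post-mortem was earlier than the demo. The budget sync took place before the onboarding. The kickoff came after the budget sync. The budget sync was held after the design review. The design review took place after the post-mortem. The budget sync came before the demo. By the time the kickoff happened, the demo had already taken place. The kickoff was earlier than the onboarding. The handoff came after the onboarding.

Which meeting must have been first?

The post-mortem has a chain of constraints placing it before every other meeting, so the post-mortem must be first.

the post-mortem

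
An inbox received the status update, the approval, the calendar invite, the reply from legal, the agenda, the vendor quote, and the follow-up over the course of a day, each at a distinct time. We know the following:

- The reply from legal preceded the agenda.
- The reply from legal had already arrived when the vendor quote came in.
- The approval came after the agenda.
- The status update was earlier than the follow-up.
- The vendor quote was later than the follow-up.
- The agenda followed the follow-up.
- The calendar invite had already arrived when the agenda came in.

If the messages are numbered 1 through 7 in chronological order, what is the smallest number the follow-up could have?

The status update must come before the follow-up — 1 forced predecessor.
Nothing else is forced ahead of the follow-up, so its earliest slot is position 1 + 1 = 2.

2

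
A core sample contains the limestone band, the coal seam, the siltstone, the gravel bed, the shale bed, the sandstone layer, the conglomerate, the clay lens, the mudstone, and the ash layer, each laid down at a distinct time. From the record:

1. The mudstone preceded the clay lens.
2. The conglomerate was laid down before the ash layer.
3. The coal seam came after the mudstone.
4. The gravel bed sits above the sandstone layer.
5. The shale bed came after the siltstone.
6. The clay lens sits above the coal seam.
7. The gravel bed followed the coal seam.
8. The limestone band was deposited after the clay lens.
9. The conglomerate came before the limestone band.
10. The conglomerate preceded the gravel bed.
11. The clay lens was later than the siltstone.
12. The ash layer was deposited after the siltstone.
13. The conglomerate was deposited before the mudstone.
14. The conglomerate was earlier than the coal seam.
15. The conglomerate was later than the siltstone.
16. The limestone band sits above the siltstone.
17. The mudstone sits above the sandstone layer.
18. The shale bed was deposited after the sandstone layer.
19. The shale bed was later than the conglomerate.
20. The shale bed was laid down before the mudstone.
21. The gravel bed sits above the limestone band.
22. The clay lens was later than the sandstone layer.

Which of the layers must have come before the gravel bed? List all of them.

Directly stated before the gravel bed: the coal seam, the conglomerate, the limestone band, and the sandstone layer.
The clay lens reaches the gravel bed via the clay lens → the limestone band → the gravel bed.
The mudstone reaches the gravel bed via the mudstone → the coal seam → the gravel bed.
The shale bed reaches the gravel bed via the shale bed → the mudstone → the coal seam → the gravel bed.
Likewise the siltstone reaches the gravel bed by chaining the stated constraints.

the clay lens, the coal seam, the conglomerate, the limestone band, the mudstone, the sandstone layer, the shale bed, the siltstone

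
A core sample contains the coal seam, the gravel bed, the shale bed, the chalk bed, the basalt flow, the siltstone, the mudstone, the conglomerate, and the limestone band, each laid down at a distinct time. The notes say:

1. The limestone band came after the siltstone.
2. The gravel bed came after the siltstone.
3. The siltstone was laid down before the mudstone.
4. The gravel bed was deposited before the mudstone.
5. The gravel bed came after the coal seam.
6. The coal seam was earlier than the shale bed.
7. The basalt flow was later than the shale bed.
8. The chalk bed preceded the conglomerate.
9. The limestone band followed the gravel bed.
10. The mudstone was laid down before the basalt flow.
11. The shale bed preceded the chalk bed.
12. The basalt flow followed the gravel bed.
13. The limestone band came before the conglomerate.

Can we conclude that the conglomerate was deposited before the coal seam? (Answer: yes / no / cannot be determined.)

no

Tracing the constraints gives the coal seam → the gravel bed → the limestone band → the conglomerate, so the coal seam must come before the conglomerate.
That means the conglomerate cannot be before the coal seam.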